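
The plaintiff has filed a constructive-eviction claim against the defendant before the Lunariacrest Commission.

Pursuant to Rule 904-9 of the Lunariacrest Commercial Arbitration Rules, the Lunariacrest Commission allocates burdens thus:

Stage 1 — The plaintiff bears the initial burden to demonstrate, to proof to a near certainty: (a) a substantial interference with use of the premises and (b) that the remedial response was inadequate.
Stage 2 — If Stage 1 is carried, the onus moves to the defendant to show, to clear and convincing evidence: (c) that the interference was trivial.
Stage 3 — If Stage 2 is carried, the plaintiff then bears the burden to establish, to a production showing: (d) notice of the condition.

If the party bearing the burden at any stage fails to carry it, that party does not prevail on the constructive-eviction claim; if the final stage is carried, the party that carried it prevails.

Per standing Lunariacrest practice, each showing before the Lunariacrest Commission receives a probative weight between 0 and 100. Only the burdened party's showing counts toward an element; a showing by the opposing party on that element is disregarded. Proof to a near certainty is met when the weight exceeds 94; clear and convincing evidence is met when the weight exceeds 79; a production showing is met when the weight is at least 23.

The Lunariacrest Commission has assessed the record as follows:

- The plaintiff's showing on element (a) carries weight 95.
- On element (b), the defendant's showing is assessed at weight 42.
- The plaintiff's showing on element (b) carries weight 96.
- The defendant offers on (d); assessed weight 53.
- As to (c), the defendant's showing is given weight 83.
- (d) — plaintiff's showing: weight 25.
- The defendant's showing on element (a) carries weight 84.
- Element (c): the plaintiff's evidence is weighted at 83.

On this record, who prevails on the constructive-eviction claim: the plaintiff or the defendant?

Stage 1 (plaintiff, proof to a near certainty, weight exceeds 94): (a) 95 (defendant's 84 disregarded) > 94 — meets; (b) 96 (defendant's 42 disregarded) > 94 — meets.
  Stage 1 is satisfied; the onus moves to the defendant.
Stage 2 (defendant, clear and convincing evidence, weight exceeds 79): (c) 83 (plaintiff's 83 disregarded) > 79 — meets.
  Stage 2 carried; the burden shifts to the plaintiff.
Stage 3 (plaintiff, a production showing, weight is at least 23): (d) 25 (defendant's 53 disregarded) ≥ 23 — meets.
  The plaintiff carries the last stage.
Every stage carried; the plaintiff prevails.

plaintiff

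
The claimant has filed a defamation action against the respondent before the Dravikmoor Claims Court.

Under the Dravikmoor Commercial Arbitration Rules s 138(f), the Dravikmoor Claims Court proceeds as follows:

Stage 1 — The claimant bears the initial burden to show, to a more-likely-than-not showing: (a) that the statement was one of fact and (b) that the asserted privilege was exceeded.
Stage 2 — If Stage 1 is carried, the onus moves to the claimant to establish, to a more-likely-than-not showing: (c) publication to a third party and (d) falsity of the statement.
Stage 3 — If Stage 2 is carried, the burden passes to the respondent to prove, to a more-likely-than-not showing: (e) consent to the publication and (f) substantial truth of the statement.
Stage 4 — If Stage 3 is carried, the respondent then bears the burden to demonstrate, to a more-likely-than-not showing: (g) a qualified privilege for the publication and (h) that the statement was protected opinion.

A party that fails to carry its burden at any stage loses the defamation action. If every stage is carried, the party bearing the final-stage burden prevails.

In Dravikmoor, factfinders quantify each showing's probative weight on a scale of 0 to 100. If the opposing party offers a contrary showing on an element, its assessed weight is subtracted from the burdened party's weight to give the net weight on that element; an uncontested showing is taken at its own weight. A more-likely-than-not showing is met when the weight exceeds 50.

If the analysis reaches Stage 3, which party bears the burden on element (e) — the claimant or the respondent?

Stage 3's rule assigns the burden to the respondent (to a more-likely-than-not showing).

respondent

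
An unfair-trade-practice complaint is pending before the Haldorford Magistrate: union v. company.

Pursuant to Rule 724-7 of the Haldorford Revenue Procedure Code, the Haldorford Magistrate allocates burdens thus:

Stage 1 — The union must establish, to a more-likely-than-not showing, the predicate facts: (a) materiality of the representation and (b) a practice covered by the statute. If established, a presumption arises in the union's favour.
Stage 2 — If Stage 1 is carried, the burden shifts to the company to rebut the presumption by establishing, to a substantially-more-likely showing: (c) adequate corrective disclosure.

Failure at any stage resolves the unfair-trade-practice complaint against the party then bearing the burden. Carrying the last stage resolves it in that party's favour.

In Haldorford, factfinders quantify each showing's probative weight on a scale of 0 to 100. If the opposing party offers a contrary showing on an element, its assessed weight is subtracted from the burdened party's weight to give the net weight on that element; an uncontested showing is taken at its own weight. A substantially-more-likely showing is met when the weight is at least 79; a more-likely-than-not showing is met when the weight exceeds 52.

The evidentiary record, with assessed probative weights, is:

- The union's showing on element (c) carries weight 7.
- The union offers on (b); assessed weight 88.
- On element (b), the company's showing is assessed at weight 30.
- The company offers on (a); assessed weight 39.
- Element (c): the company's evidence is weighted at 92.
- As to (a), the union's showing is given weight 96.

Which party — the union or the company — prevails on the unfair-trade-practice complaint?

company

At Stage 1 the union must meet a more-likely-than-not showing (weight exceeds 52): on (a) the weight is 96 less the opposing 39 gives net 57, > 52, so (a) meets the standard; on (b) the weight is 88 less the opposing 30 gives net 58, > 52, so (b) meets the standard.
  All elements met. The burden passes to the company.
At Stage 2 the company must meet a substantially-more-likely showing (weight is at least 79): on (c) the weight is 92 less the opposing 7 gives net 85, which does reach 79, so (c) meets the standard.
  Stage 2 carried; the final stage is satisfied.
All stages carried — the company prevails.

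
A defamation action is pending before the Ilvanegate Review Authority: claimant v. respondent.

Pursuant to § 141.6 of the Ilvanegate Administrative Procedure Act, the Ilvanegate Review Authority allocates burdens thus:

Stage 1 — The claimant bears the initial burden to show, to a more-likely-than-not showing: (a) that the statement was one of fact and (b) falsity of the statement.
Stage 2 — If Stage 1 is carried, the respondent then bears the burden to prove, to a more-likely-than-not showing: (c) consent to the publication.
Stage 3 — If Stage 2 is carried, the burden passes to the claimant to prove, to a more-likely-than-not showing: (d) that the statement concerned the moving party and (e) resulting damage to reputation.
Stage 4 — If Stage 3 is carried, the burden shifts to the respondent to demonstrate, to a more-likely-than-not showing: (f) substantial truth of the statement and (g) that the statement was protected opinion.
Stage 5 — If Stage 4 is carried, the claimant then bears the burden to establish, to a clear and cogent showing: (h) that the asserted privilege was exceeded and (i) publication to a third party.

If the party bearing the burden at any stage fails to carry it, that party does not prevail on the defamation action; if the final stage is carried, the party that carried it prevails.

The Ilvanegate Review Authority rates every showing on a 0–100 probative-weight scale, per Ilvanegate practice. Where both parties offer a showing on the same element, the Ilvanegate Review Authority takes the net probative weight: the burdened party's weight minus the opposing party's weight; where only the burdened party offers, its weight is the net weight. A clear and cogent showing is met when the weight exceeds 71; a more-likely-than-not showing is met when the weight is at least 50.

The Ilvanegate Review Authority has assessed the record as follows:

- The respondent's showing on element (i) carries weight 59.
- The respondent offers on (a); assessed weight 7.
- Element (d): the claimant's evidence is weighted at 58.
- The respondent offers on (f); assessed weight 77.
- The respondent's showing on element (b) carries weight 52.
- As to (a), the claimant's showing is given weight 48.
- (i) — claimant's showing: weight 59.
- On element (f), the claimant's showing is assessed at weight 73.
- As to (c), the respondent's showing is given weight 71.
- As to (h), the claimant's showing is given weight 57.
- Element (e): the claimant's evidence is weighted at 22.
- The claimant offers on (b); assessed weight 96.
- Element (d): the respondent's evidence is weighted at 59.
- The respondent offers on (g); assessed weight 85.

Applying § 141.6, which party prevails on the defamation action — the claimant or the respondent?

respondent

At Stage 1 the claimant must meet a more-likely-than-not showing (weight is at least 50): on (a) the weight is 48 less the opposing 7 gives net 41, < 50, so (a) does not meet the standard; on (b) the weight is 96 less the opposing 52 gives net 44, < 50, so (b) does not meet the standard.
  The claimant does not carry Stage 1.
The analysis ends at Stage 1; the respondent prevails.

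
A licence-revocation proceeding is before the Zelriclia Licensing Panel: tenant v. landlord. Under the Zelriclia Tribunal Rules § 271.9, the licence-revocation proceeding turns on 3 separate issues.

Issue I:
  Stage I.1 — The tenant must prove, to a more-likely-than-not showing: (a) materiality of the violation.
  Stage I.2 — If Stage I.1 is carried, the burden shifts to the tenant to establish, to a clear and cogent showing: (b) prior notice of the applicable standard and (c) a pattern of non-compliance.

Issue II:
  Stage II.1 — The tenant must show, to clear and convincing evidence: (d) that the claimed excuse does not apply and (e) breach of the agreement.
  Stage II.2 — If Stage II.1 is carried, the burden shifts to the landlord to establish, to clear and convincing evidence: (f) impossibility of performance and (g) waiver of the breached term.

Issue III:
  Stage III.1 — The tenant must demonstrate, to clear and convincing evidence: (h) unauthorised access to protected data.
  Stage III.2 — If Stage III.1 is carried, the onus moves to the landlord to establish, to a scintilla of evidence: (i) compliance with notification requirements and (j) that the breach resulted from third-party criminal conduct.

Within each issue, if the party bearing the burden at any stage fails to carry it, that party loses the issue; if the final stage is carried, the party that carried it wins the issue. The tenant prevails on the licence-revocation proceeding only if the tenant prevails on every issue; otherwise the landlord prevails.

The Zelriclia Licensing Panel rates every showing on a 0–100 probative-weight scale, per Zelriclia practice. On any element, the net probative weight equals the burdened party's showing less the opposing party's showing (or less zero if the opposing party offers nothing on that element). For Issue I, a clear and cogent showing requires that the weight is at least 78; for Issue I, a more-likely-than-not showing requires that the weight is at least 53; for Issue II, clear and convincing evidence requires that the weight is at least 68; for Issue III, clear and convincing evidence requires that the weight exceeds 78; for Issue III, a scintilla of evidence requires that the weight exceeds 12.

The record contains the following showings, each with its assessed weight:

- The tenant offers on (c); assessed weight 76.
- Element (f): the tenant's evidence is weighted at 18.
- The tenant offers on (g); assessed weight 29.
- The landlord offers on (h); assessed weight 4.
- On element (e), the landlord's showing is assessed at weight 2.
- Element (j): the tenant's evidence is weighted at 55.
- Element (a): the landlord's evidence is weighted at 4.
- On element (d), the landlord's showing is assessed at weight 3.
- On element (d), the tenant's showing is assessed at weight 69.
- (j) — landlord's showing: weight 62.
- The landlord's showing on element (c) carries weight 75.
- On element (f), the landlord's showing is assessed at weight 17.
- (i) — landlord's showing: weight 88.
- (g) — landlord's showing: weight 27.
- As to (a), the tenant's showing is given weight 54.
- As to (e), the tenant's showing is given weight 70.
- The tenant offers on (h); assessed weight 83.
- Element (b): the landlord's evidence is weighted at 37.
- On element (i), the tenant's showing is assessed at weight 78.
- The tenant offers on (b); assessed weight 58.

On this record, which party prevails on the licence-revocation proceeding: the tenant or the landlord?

— Issue I —
Stage I.1 (tenant, a more-likely-than-not showing, weight is at least 53): (a) net 54−4=50 < 53 — fails.
  Stage I.1 not carried; the tenant fails its burden.
The landlord prevails on this issue.
— Issue II —
At Stage II.1 the tenant must meet clear and convincing evidence (weight is at least 68): on (d) the weight is 69 less the opposing 3 gives net 66, < 68, so (d) does not meet the standard; on (e) the weight is 70 less the opposing 2 gives net 68, ≥ 68, so (e) meets the standard.
  Stage II.1 not carried; the tenant fails its burden.
The analysis ends at Stage II.1; the landlord prevails on this issue.
— Issue III —
Stage III.1 — burden on tenant; standard: clear and convincing evidence (weight exceeds 78).
    (h): 83 − 4 = 79 > 78 [met]
  The tenant carries Stage III.1; the landlord now bears the burden.
Stage III.2 — burden on landlord; standard: a scintilla of evidence (weight exceeds 12).
    (i): 88 − 78 = 10 ≤ 12 [not met]
    (j): 62 − 55 = 7 ≤ 12 [not met]
  The landlord does not carry Stage III.2.
The analysis ends at Stage III.2; the tenant prevails on this issue.
Per-issue: Issue I → landlord; Issue II → landlord; Issue III → tenant. The tenant must prevail on every issue; overall, the landlord prevails.

landlord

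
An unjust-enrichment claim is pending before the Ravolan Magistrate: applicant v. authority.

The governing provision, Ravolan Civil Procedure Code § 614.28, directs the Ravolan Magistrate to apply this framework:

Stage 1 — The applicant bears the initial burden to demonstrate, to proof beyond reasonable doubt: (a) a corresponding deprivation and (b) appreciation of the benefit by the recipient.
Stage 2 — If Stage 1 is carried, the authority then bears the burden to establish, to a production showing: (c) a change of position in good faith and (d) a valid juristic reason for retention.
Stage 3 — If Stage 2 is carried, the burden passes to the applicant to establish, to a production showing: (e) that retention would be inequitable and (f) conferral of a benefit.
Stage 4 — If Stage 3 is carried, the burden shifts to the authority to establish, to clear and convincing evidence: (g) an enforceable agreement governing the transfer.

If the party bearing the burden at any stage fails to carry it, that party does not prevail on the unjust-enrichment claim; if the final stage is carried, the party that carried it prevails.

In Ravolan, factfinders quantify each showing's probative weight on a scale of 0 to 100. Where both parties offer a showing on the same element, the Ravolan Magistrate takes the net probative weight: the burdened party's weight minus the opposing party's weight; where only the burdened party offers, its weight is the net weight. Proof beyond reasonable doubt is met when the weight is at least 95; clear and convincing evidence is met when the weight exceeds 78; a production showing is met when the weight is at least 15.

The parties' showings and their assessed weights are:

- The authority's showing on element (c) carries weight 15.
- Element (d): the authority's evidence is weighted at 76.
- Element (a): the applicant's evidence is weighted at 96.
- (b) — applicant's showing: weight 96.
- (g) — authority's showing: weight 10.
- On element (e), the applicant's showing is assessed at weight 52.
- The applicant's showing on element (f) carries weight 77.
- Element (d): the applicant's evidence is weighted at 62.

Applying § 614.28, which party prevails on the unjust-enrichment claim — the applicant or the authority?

At Stage 1 the applicant must meet proof beyond reasonable doubt (weight is at least 95): on (a) the weight is 96, which does reach 95, so (a) meets the standard; on (b) the weight is 96, ≥ 95, so (b) meets the standard.
  Stage 1 carried; the burden shifts to the authority.
At Stage 2 the authority must meet a production showing (weight is at least 15): on (c) the weight is 15, ≥ 15, so (c) meets the standard; on (d) the weight is 76 less the opposing 62 gives net 14, which does not reach 15, so (d) does not meet the standard.
  Not every element is met, so the authority fails to carry Stage 2.
The applicant prevails.

applicant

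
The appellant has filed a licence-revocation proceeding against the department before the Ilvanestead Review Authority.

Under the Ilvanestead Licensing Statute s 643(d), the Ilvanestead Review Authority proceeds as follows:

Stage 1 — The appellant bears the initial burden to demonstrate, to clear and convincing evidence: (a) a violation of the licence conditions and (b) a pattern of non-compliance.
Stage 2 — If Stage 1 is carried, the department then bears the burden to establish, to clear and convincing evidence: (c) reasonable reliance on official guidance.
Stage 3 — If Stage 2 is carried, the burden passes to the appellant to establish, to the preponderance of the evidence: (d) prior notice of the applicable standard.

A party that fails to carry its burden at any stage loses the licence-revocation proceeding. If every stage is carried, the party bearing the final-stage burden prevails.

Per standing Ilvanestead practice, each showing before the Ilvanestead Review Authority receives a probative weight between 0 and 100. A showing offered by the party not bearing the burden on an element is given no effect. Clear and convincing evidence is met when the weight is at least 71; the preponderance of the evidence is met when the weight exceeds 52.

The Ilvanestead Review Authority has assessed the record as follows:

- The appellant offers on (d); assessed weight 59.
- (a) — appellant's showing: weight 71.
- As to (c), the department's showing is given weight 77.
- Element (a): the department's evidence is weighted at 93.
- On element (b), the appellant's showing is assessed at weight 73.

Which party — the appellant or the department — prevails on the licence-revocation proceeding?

appellant

Stage 1 — burden on appellant; standard: clear and convincing evidence (weight is at least 71).
    (a): 71 (department's 93 disregarded) ≥ 71 [met]
    (b): 73 ≥ 71 [met]
  All elements met. The burden passes to the department.
Stage 2 — burden on department; standard: clear and convincing evidence (weight is at least 71).
    (c): 77 ≥ 71 [met]
  Stage 2 carried; the burden shifts to the appellant.
Stage 3 — burden on appellant; standard: the preponderance of the evidence (weight exceeds 52).
    (d): 59 > 52 [met]
  Stage 3 carried; the final stage is satisfied.
Every stage carried; the appellant prevails.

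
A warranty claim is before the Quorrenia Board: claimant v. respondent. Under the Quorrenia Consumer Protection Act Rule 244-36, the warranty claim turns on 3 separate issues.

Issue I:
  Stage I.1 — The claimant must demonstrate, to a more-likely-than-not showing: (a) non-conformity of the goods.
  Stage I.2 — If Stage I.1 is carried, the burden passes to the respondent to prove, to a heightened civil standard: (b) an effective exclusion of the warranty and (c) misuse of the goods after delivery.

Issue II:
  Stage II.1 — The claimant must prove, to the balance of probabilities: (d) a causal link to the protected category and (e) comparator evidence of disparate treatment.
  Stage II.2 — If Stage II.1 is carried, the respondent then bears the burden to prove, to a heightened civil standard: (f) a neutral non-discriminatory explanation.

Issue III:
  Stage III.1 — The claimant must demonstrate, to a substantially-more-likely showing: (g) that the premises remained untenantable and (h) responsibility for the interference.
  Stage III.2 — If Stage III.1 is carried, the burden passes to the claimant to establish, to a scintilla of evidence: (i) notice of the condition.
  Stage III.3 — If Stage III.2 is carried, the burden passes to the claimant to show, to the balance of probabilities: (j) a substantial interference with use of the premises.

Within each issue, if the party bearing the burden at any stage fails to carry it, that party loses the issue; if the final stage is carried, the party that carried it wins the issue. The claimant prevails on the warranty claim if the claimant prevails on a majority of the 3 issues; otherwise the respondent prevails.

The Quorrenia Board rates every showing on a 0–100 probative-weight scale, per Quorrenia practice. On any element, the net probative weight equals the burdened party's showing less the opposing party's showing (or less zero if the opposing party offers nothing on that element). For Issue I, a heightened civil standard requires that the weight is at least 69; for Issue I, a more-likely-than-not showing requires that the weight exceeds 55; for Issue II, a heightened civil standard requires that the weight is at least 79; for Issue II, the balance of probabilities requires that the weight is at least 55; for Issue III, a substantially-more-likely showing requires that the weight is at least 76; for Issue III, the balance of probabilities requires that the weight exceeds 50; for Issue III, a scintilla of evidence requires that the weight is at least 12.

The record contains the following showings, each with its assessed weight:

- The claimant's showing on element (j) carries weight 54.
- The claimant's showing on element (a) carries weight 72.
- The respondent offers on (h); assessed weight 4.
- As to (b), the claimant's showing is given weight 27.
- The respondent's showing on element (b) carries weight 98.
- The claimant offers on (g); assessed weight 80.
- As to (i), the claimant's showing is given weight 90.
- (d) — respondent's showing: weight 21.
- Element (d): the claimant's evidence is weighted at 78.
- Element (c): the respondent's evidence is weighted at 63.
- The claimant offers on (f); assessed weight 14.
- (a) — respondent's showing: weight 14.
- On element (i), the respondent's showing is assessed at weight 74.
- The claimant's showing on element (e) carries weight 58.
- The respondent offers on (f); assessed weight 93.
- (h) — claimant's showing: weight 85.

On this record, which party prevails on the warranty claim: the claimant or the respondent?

— Issue I —
Stage I.1 — burden on claimant; standard: a more-likely-than-not showing (weight exceeds 55).
    (a): 72 − 14 = 58 > 55 [met]
  The claimant carries Stage I.1; the respondent now bears the burden.
Stage I.2 — burden on respondent; standard: a heightened civil standard (weight is at least 69).
    (b): 98 − 27 = 71 ≥ 69 [met]
    (c): 63 < 69 [not met]
  The respondent does not carry Stage I.2.
So the claimant prevails on this issue.
— Issue II —
Stage II.1 (claimant, the balance of probabilities, weight is at least 55): (d) net 78−21=57 ≥ 55 — meets; (e) 58 ≥ 55 — meets.
  Stage II.1 is satisfied; the onus moves to the respondent.
Stage II.2 (respondent, a heightened civil standard, weight is at least 79): (f) net 93−14=79 ≥ 79 — meets.
  All elements met at the final stage.
Every stage carried; the respondent prevails on this issue.
— Issue III —
Stage III.1 — burden on claimant; standard: a substantially-more-likely showing (weight is at least 76).
    (g): 80 ≥ 76 [met]
    (h): 85 − 4 = 81 ≥ 76 [met]
  Stage III.1 is satisfied; the claimant continues to bear the burden.
Stage III.2 — burden on claimant; standard: a scintilla of evidence (weight is at least 12).
    (i): 90 − 74 = 16 ≥ 12 [met]
  Stage III.2 is satisfied; the claimant continues to bear the burden.
Stage III.3 — burden on claimant; standard: the balance of probabilities (weight exceeds 50).
    (j): 54 > 50 [met]
  All elements met at the final stage.
With every stage satisfied, the claimant prevails on this issue.
Per-issue: Issue I → claimant; Issue II → respondent; Issue III → claimant. The claimant must prevail on a majority of issues; overall, the claimant prevails.

claimant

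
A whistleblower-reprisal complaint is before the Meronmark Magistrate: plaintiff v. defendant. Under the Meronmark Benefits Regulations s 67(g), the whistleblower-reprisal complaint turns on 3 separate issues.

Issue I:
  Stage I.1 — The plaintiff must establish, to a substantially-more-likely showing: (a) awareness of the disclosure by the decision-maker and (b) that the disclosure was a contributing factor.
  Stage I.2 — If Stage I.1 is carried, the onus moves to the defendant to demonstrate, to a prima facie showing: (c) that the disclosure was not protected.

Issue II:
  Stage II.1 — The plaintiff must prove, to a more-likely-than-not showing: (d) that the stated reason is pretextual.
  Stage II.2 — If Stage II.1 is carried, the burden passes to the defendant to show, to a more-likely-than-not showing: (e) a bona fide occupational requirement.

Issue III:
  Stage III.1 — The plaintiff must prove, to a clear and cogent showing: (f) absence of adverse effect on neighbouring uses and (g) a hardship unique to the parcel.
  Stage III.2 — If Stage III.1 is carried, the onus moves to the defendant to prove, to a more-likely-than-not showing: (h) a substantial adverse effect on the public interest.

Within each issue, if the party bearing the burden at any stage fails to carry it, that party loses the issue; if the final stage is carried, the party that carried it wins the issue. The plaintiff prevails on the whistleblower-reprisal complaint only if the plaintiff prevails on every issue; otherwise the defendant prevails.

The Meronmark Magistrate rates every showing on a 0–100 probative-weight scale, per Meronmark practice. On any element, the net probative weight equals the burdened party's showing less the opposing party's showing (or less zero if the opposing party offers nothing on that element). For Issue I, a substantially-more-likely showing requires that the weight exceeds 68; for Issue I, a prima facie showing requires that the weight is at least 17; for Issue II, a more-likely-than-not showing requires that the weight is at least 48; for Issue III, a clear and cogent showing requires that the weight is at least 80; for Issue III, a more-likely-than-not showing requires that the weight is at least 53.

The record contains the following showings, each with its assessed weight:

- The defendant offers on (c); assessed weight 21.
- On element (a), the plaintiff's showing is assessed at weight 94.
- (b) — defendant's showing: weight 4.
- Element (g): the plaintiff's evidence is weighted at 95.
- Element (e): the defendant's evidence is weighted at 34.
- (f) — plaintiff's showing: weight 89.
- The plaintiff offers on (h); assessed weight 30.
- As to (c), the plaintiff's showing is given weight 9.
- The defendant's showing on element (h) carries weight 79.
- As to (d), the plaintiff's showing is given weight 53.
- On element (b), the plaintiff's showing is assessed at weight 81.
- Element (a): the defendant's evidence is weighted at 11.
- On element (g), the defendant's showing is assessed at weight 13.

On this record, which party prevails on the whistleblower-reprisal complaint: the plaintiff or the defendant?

plaintiff

— Issue I —
Stage I.1 — burden on plaintiff; standard: a substantially-more-likely showing (weight exceeds 68).
    (a): 94 − 11 = 83 > 68 [met]
    (b): 81 − 4 = 77 > 68 [met]
  All elements met. The burden passes to the defendant.
Stage I.2 — burden on defendant; standard: a prima facie showing (weight is at least 17).
    (c): 21 − 9 = 12 < 17 [not met]
  The defendant does not carry Stage I.2.
The analysis ends at Stage I.2; the plaintiff prevails on this issue.
— Issue II —
At Stage II.1 the plaintiff must meet a more-likely-than-not showing (weight is at least 48): on (d) the weight is 53, which does reach 48, so (d) meets the standard.
  All elements met. The burden passes to the defendant.
At Stage II.2 the defendant must meet a more-likely-than-not showing (weight is at least 48): on (e) the weight is 34, < 48, so (e) does not meet the standard.
  Not every element is met, so the defendant fails to carry Stage II.2.
The plaintiff prevails on this issue.
— Issue III —
Stage III.1 (plaintiff, a clear and cogent showing, weight is at least 80): (f) 89 ≥ 80 — meets; (g) net 95−13=82 ≥ 80 — meets.
  The plaintiff carries Stage III.1; the defendant now bears the burden.
Stage III.2 (defendant, a more-likely-than-not showing, weight is at least 53): (h) net 79−30=49 < 53 — fails.
  The defendant does not carry Stage III.2.
The plaintiff prevails on this issue.
Per-issue: Issue I → plaintiff; Issue II → plaintiff; Issue III → plaintiff. The plaintiff must prevail on every issue; overall, the plaintiff prevails.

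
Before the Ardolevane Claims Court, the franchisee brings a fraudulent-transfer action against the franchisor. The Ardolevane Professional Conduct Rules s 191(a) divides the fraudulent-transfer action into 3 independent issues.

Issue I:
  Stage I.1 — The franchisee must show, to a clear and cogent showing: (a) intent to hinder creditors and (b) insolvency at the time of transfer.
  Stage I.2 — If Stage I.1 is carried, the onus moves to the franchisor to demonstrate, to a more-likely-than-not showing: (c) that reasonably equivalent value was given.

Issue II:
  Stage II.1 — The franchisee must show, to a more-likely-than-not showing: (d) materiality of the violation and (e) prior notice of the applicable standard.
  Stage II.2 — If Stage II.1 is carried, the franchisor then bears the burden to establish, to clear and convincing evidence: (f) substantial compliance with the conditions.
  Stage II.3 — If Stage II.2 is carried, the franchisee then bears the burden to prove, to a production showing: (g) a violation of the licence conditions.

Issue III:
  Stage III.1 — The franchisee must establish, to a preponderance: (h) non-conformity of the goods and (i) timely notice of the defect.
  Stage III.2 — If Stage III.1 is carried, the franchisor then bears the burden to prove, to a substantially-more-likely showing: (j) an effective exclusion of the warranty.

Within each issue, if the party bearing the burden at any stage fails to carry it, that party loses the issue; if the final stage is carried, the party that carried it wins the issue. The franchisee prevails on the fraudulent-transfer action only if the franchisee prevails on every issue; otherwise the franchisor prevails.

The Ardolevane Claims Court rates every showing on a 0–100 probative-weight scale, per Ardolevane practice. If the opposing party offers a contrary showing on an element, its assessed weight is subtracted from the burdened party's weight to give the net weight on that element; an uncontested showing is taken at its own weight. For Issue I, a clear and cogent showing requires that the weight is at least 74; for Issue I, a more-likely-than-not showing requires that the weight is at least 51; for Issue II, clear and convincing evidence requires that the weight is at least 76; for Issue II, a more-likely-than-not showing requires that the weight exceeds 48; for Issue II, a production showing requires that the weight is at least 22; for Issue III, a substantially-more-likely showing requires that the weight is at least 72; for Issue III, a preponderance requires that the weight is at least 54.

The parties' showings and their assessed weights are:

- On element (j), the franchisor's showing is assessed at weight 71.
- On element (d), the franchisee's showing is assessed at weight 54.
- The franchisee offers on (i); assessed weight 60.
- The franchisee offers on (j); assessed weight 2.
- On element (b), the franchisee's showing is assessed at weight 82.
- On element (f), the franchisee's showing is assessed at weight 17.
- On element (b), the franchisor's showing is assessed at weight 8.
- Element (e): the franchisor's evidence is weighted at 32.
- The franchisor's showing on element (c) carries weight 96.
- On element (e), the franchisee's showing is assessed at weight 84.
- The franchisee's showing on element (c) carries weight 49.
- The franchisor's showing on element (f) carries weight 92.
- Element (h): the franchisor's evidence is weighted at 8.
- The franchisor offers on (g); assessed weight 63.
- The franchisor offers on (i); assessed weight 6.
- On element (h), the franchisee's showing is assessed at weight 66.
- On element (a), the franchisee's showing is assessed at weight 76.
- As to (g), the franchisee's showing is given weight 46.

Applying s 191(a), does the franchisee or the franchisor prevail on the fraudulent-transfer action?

franchisee

— Issue I —
Stage I.1 (franchisee, a clear and cogent showing, weight is at least 74): (a) 76 ≥ 74 — meets; (b) net 82−8=74 ≥ 74 — meets.
  All elements met. The burden passes to the franchisor.
Stage I.2 (franchisor, a more-likely-than-not showing, weight is at least 51): (c) net 96−49=47 < 51 — fails.
  The franchisor does not carry Stage I.2.
So the franchisee prevails on this issue.
— Issue II —
Stage II.1 — burden on franchisee; standard: a more-likely-than-not showing (weight exceeds 48).
    (d): 54 > 48 [met]
    (e): 84 − 32 = 52 > 48 [met]
  The franchisee carries Stage II.1; the franchisor now bears the burden.
Stage II.2 — burden on franchisor; standard: clear and convincing evidence (weight is at least 76).
    (f): 92 − 17 = 75 < 76 [not met]
  Stage II.2 not carried; the franchisor fails its burden.
So the franchisee prevails on this issue.
— Issue III —
Stage III.1 — burden on franchisee; standard: a preponderance (weight is at least 54).
    (h): 66 − 8 = 58 ≥ 54 [met]
    (i): 60 − 6 = 54 ≥ 54 [met]
  Stage III.1 is satisfied; the onus moves to the franchisor.
Stage III.2 — burden on franchisor; standard: a substantially-more-likely showing (weight is at least 72).
    (j): 71 − 2 = 69 < 72 [not met]
  Not every element is met, so the franchisor fails to carry Stage III.2.
The analysis ends at Stage III.2; the franchisee prevails on this issue.
Per-issue: Issue I → franchisee; Issue II → franchisee; Issue III → franchisee. The franchisee must prevail on every issue; overall, the franchisee prevails.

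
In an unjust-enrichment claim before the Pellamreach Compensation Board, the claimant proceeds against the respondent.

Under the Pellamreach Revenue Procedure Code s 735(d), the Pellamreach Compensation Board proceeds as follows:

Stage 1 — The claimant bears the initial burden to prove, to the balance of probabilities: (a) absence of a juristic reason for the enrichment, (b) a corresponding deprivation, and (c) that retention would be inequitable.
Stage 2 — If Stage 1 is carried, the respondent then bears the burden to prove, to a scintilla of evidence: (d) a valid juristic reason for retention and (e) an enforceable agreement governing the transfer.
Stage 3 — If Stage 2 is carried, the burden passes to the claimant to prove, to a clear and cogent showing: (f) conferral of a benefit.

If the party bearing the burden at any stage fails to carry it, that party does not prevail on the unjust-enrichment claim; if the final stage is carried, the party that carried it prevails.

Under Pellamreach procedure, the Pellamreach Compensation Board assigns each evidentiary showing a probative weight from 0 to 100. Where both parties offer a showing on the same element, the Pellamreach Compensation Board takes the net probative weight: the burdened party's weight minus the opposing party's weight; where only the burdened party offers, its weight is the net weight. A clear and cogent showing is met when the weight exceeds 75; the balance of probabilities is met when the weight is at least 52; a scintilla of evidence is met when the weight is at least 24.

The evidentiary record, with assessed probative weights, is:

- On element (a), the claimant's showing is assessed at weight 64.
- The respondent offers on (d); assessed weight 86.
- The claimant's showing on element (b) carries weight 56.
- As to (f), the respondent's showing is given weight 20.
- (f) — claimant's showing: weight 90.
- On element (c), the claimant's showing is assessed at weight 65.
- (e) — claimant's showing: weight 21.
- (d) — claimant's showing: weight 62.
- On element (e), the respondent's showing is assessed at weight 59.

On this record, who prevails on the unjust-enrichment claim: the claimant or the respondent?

Stage 1 — burden on claimant; standard: the balance of probabilities (weight is at least 52).
    (a): 64 ≥ 52 [met]
    (b): 56 ≥ 52 [met]
    (c): 65 ≥ 52 [met]
  All elements met. The burden passes to the respondent.
Stage 2 — burden on respondent; standard: a scintilla of evidence (weight is at least 24).
    (d): 86 − 62 = 24 ≥ 24 [met]
    (e): 59 − 21 = 38 ≥ 24 [met]
  The respondent carries Stage 2; the claimant now bears the burden.
Stage 3 — burden on claimant; standard: a clear and cogent showing (weight exceeds 75).
    (f): 90 − 20 = 70 ≤ 75 [not met]
  Not every element is met, so the claimant fails to carry Stage 3.
The respondent prevails.

respondent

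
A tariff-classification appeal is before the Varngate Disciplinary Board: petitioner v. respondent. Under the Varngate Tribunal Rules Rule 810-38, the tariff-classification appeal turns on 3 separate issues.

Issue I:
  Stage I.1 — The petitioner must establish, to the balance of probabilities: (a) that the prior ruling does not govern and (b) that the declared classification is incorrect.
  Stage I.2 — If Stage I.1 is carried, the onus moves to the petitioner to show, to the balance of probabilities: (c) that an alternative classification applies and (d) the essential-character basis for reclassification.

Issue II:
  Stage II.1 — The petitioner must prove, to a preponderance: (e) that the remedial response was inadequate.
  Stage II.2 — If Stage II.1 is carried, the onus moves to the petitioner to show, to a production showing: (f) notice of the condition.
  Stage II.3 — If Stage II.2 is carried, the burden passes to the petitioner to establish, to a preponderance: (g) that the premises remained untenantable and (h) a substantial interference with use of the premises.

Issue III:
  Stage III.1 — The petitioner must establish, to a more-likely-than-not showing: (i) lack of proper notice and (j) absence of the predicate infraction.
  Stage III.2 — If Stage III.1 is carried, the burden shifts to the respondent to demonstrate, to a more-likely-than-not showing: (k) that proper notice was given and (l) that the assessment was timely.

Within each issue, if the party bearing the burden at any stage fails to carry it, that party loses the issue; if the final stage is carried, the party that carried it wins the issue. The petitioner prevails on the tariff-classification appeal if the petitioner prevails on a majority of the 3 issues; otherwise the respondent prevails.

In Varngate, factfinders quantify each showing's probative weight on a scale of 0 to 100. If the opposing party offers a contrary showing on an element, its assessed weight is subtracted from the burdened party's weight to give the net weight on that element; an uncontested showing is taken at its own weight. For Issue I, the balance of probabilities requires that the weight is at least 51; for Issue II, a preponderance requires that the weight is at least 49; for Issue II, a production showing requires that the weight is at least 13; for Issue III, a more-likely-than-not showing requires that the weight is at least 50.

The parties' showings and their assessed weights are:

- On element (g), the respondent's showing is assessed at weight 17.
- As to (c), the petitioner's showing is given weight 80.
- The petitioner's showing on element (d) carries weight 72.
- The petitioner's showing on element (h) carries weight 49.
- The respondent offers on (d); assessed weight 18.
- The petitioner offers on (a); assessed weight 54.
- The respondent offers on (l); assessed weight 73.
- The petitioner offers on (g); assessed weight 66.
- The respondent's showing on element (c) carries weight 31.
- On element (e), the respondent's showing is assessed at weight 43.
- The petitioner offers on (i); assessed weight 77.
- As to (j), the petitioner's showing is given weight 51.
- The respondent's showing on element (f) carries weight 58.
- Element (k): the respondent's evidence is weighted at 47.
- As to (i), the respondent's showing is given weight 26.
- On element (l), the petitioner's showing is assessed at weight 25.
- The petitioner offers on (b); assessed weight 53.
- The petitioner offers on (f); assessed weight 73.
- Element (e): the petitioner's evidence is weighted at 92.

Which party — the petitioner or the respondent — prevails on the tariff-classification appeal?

— Issue I —
Stage I.1 (petitioner, the balance of probabilities, weight is at least 51): (a) 54 ≥ 51 — meets; (b) 53 ≥ 51 — meets.
  Stage I.1 is satisfied; the petitioner continues to bear the burden.
Stage I.2 (petitioner, the balance of probabilities, weight is at least 51): (c) net 80−31=49 < 51 — fails; (d) net 72−18=54 ≥ 51 — meets.
  Not every element is met, so the petitioner fails to carry Stage I.2.
The respondent prevails on this issue.
— Issue II —
Stage II.1 — burden on petitioner; standard: a preponderance (weight is at least 49).
    (e): 92 − 43 = 49 ≥ 49 [met]
  Stage II.1 carried; the burden remains with the petitioner.
Stage II.2 — burden on petitioner; standard: a production showing (weight is at least 13).
    (f): 73 − 58 = 15 ≥ 13 [met]
  Stage II.2 carried; the burden remains with the petitioner.
Stage II.3 — burden on petitioner; standard: a preponderance (weight is at least 49).
    (g): 66 − 17 = 49 ≥ 49 [met]
    (h): 49 ≥ 49 [met]
  The petitioner carries the last stage.
All stages carried — the petitioner prevails on this issue.
— Issue III —
Stage III.1 — burden on petitioner; standard: a more-likely-than-not showing (weight is at least 50).
    (i): 77 − 26 = 51 ≥ 50 [met]
    (j): 51 ≥ 50 [met]
  Stage III.1 carried; the burden shifts to the respondent.
Stage III.2 — burden on respondent; standard: a more-likely-than-not showing (weight is at least 50).
    (k): 47 < 50 [not met]
    (l): 73 − 25 = 48 < 50 [not met]
  Not every element is met, so the respondent fails to carry Stage III.2.
The petitioner prevails on this issue.
Per-issue: Issue I → respondent; Issue II → petitioner; Issue III → petitioner. The petitioner must prevail on a majority of issues; overall, the petitioner prevails.

petitioner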